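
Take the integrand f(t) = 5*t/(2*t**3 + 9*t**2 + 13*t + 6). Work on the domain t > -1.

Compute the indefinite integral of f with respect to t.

F(t) = -5*log(t + 1) + 15*log(t + 3/2) - 10*log(t + 2) + C

The denominator factors as (t + 1)*(t + 2)*(2*t + 3); partial fractions split f into directly integrable pieces: 30/(2*t + 3) - 10/(t + 2) - 5/(t + 1).
Check: d/dt[-5*log(t + 1) + 15*log(t + 3/2) - 10*log(t + 2)] = 5*t/(2*t**3 + 9*t**2 + 13*t + 6) = f(t).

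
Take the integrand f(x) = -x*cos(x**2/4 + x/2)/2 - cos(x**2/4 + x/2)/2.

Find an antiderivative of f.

The substitution u = x**2/4 + x/2 works: f is exactly (dF/du)*(du/dx) for that inner function.
Check: d/dx[-sin(x**2/4 + x/2)] = -x*cos(x**2/4 + x/2)/2 - cos(x**2/4 + x/2)/2 = f(x).

An antiderivative is F(x) = -sin(x**2/4 + x/2).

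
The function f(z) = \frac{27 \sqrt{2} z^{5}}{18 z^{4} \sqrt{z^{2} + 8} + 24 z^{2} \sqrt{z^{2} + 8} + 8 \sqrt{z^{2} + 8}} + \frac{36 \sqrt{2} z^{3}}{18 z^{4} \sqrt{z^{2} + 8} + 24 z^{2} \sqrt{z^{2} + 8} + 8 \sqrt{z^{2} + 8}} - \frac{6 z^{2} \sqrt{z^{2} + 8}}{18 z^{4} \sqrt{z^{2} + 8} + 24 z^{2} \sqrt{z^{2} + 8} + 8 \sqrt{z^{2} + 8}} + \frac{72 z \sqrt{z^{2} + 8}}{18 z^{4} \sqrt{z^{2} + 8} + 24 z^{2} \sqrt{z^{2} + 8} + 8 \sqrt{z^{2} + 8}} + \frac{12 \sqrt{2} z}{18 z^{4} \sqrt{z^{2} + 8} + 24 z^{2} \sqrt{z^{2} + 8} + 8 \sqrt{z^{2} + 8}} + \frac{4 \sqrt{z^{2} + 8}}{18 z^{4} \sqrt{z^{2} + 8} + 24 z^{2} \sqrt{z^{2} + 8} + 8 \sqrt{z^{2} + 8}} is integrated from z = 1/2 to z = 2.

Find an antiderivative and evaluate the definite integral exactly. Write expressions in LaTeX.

Integrate term by term and add the pieces.
F(z) = \frac{9 z^{2} \sqrt{z^{2} + 8} + \sqrt{2} z + 6 \sqrt{z^{2} + 8} - 6 \sqrt{2}}{3 \sqrt{2} z^{2} + 2 \sqrt{2}} is an antiderivative of f.
Check: d/dz[\frac{9 z^{2} \sqrt{z^{2} + 8} + \sqrt{2} z + 6 \sqrt{z^{2} + 8} - 6 \sqrt{2}}{3 \sqrt{2} z^{2} + 2 \sqrt{2}}] = \frac{27 \sqrt{2} z^{5} + 36 \sqrt{2} z^{3} - 6 z^{2} \sqrt{z^{2} + 8} + 72 z \sqrt{z^{2} + 8} + 12 \sqrt{2} z + 4 \sqrt{z^{2} + 8}}{18 z^{4} \sqrt{z^{2} + 8} + 24 z^{2} \sqrt{z^{2} + 8} + 8 \sqrt{z^{2} + 8}}, which equals f(z).
F(2) = - \frac{2}{7} + 3 \sqrt{6}; F(1/2) = -2 + \frac{3 \sqrt{66}}{4}.
Integral = F(2) - F(1/2) = - \frac{3 \sqrt{66}}{4} + \frac{12}{7} + 3 \sqrt{6}.

Antiderivative: F(z) = \frac{9 z^{2} \sqrt{z^{2} + 8} + \sqrt{2} z + 6 \sqrt{z^{2} + 8} - 6 \sqrt{2}}{3 \sqrt{2} z^{2} + 2 \sqrt{2}}; value = - \frac{3 \sqrt{66}}{4} + \frac{12}{7} + 3 \sqrt{6}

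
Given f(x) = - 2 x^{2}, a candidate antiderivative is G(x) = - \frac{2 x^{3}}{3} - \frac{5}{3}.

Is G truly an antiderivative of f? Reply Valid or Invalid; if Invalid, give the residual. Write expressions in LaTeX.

Valid. The derivative of G reproduces f.

d/dx[G] = - 2 x^{2}
This equals f(x) exactly, so the claim holds.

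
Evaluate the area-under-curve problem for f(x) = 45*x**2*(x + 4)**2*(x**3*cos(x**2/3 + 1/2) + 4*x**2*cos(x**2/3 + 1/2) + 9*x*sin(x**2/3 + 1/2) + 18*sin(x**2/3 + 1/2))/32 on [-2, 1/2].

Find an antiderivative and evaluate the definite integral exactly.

f has the shape u'v + uv' for u = 5*(3*x**2/4 + 3*x)**3 and v = sin(x**2/3 + 1/2) — it is the derivative of the product u*v.
F(x) = 135*x**6*sin(x**2/3 + 1/2)/64 + 405*x**5*sin(x**2/3 + 1/2)/16 + 405*x**4*sin(x**2/3 + 1/2)/4 + 135*x**3*sin(x**2/3 + 1/2) is an antiderivative of f.
Check: d/dx[135*x**6*sin(x**2/3 + 1/2)/64 + 405*x**5*sin(x**2/3 + 1/2)/16 + 405*x**4*sin(x**2/3 + 1/2)/4 + 135*x**3*sin(x**2/3 + 1/2)] = 45*x**7*cos(x**2/3 + 1/2)/32 + 135*x**6*cos(x**2/3 + 1/2)/8 + 405*x**5*sin(x**2/3 + 1/2)/32 + 135*x**5*cos(x**2/3 + 1/2)/2 + 2025*x**4*sin(x**2/3 + 1/2)/16 + 90*x**4*cos(x**2/3 + 1/2) + 405*x**3*sin(x**2/3 + 1/2) + 405*x**2*sin(x**2/3 + 1/2), which equals f(x).
F(1/2) = 98415*sin(7/12)/4096; F(-2) = -135*sin(11/6).
Integral = F(1/2) - F(-2) = 98415*sin(7/12)/4096 + 135*sin(11/6).

Antiderivative: F(x) = 135*x**6*sin(x**2/3 + 1/2)/64 + 405*x**5*sin(x**2/3 + 1/2)/16 + 405*x**4*sin(x**2/3 + 1/2)/4 + 135*x**3*sin(x**2/3 + 1/2); value = 98415*sin(7/12)/4096 + 135*sin(11/6)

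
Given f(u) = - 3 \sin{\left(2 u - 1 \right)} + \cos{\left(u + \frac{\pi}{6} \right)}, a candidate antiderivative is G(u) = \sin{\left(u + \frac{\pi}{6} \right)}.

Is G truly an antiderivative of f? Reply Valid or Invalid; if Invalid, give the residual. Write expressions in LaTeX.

d/du[G] = \cos{\left(u + \frac{\pi}{6} \right)}
d/du[G] - f(u) = 3 \sin{\left(2 u - 1 \right)} != 0.

Invalid: d/du[G] - f = 3 \sin{\left(2 u - 1 \right)}, which is not 0.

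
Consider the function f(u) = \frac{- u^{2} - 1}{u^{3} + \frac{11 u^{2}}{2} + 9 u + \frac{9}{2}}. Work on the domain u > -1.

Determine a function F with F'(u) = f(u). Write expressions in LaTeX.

An antiderivative is F(u) = - 2 \log{\left(u + 1 \right)} + \frac{13 \log{\left(u + \frac{3}{2} \right)}}{3} - \frac{10 \log{\left(u + 3 \right)}}{3}.

Factor the denominator (\left(u + 1\right) \left(u + 3\right) \left(2 u + 3\right)) and decompose: f = \frac{26}{3 \left(2 u + 3\right)} - \frac{10}{3 \left(u + 3\right)} - \frac{2}{u + 1}; each piece integrates to a log, atan, or power term.
Check: d/du[- 2 \log{\left(u + 1 \right)} + \frac{13 \log{\left(u + \frac{3}{2} \right)}}{3} - \frac{10 \log{\left(u + 3 \right)}}{3}] = \frac{- 2 u^{2} - 2}{2 u^{3} + 11 u^{2} + 18 u + 9}, which equals f(u).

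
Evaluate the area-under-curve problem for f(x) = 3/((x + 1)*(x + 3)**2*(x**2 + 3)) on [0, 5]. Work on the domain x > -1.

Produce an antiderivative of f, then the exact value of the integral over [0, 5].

Antiderivative: F(x) = (18*(x + 3)*log(x + 1) - 12*(x + 3)*log(x + 3) - 3*(x + 3)*log(x**2 + 3) - 2*sqrt(3)*(x + 3)*atan(sqrt(3)*x/3) + 12)/(96*(x + 3)); value = -log(8)/8 - log(28)/32 - sqrt(3)*atan(5*sqrt(3)/3)/48 - 5/192 + 5*log(3)/32 + 3*log(6)/16

The denominator factors as (x + 1)*(x + 3)**2*(x**2 + 3); partial fractions split f into directly integrable pieces: -(x + 1)/(16*(x**2 + 3)) - 1/(8*(x + 3)) - 1/(8*(x + 3)**2) + 3/(16*(x + 1)).
F(x) = (18*(x + 3)*log(x + 1) - 12*(x + 3)*log(x + 3) - 3*(x + 3)*log(x**2 + 3) - 2*sqrt(3)*(x + 3)*atan(sqrt(3)*x/3) + 12)/(96*(x + 3)) is an antiderivative of f.
Check: d/dx[(18*(x + 3)*log(x + 1) - 12*(x + 3)*log(x + 3) - 3*(x + 3)*log(x**2 + 3) - 2*sqrt(3)*(x + 3)*atan(sqrt(3)*x/3) + 12)/(96*(x + 3))] = 3/(x**5 + 7*x**4 + 18*x**3 + 30*x**2 + 45*x + 27), which equals f(x).
F(5) = -log(8)/8 - log(28)/32 - sqrt(3)*atan(5*sqrt(3)/3)/48 + 1/64 + 3*log(6)/16; F(0) = 1/24 - 5*log(3)/32.
Integral = F(5) - F(0) = -log(8)/8 - log(28)/32 - sqrt(3)*atan(5*sqrt(3)/3)/48 - 5/192 + 5*log(3)/32 + 3*log(6)/16.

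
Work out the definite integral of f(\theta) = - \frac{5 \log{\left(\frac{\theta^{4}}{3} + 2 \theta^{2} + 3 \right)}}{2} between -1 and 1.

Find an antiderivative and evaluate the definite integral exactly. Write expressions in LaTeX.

Check any antiderivative F(\theta) by computing F'(\theta) and comparing it with f(\theta).
F(\theta) = - \frac{5 \theta \log{\left(\frac{\theta^{4}}{3} + 2 \theta^{2} + 3 \right)}}{2} + 10 \theta - 10 \sqrt{3} \operatorname{atan}{\left(\frac{\sqrt{3} \theta}{3} \right)} is an antiderivative of f.
Check: d/d\theta[- \frac{5 \theta \log{\left(\frac{\theta^{4}}{3} + 2 \theta^{2} + 3 \right)}}{2} + 10 \theta - 10 \sqrt{3} \operatorname{atan}{\left(\frac{\sqrt{3} \theta}{3} \right)}] = - \frac{5 \log{\left(\frac{\theta^{4}}{3} + 2 \theta^{2} + 3 \right)}}{2} = f(\theta).
F(1) = - \frac{5 \sqrt{3} \pi}{3} - \frac{5 \log{\left(\frac{16}{3} \right)}}{2} + 10; F(-1) = -10 + \frac{5 \log{\left(\frac{16}{3} \right)}}{2} + \frac{5 \sqrt{3} \pi}{3}.
Integral = F(1) - F(-1) = - \frac{10 \sqrt{3} \pi}{3} - 5 \log{\left(\frac{16}{3} \right)} + 20.

Antiderivative: F(\theta) = - \frac{5 \theta \log{\left(\frac{\theta^{4}}{3} + 2 \theta^{2} + 3 \right)}}{2} + 10 \theta - 10 \sqrt{3} \operatorname{atan}{\left(\frac{\sqrt{3} \theta}{3} \right)}; value = - \frac{10 \sqrt{3} \pi}{3} - 5 \log{\left(\frac{16}{3} \right)} + 20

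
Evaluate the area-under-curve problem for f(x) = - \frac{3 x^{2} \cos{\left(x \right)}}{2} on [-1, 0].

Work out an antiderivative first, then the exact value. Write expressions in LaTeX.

A first test for any F(x): its x-derivative must equal f(x) identically.
F(x) = \frac{3 \left(- x^{2} \sin{\left(x \right)} - 2 x \cos{\left(x \right)} + 2 \sin{\left(x \right)}\right)}{2} is an antiderivative of f.
Check: d/dx[\frac{3 \left(- x^{2} \sin{\left(x \right)} - 2 x \cos{\left(x \right)} + 2 \sin{\left(x \right)}\right)}{2}] = - \frac{3 x^{2} \cos{\left(x \right)}}{2} = f(x).
F(0) = 0; F(-1) = - \frac{3 \sin{\left(1 \right)}}{2} + 3 \cos{\left(1 \right)}.
Integral = F(0) - F(-1) = - 3 \cos{\left(1 \right)} + \frac{3 \sin{\left(1 \right)}}{2}.

Antiderivative: F(x) = \frac{3 \left(- x^{2} \sin{\left(x \right)} - 2 x \cos{\left(x \right)} + 2 \sin{\left(x \right)}\right)}{2}; value = - 3 \cos{\left(1 \right)} + \frac{3 \sin{\left(1 \right)}}{2}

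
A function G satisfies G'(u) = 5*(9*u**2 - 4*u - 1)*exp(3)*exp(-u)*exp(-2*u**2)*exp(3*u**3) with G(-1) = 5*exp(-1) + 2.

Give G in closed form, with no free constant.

The substitution w = 3*u**3 - 2*u**2 - u + 3 works: G'(u) is exactly (dG/dw)*(dw/du) for that inner function.
A general antiderivative is 5*exp(3*u**3 - 2*u**2 - u + 3) + C.
The condition gives C = 5*exp(-1) + 2 - (5*exp(-1)) = 2.
So G(u) = 2 + 5*exp(3)*exp(-u)*exp(-2*u**2)*exp(3*u**3).
Check: d/du[2 + 5*exp(3)*exp(-u)*exp(-2*u**2)*exp(3*u**3)] = (45*u**2*exp(3)*exp(3*u**3) - 20*u*exp(3)*exp(3*u**3) - 5*exp(3)*exp(3*u**3))*exp(-u)*exp(-2*u**2), which equals G'(u).

G(u) = 2 + 5*exp(3)*exp(-u)*exp(-2*u**2)*exp(3*u**3)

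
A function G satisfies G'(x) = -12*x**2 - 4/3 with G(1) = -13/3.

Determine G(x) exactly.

G(x) = -4*x**3 - 4*x/3 + 1

Whatever form G(x) takes, its d/dx must return the stated G'(x).
A general antiderivative is -4*x**3 - 4*x/3 + C.
The condition gives C = -13/3 - (-16/3) = 1.
So G(x) = -4*x**3 - 4*x/3 + 1.
Check: d/dx[-4*x**3 - 4*x/3 + 1] = -12*x**2 - 4/3 = G'(x).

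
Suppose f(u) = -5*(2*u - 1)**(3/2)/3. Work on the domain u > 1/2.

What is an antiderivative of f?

Differentiate the proposed F(u) back; it has to land on f(u) exactly.
Check: d/du[-(2*u - 1)**(5/2)/3] = -10*u*sqrt(2*u - 1)/3 + 5*sqrt(2*u - 1)/3, which equals f(u).

An antiderivative is F(u) = -(2*u - 1)**(5/2)/3.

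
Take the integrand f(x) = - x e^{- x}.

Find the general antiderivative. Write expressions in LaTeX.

F(x) = \left(x + 1\right) e^{- x} + C

f has the shape u'v + uv' for u = x + 1 and v = e^{- x} — it is the derivative of the product u*v.
Check: d/dx[\left(x + 1\right) e^{- x}] = - x e^{- x} = f(x).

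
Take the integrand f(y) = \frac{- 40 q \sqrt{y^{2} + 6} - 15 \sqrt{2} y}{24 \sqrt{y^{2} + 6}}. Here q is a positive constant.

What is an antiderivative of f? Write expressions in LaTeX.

An antiderivative is F(y) = - \frac{5 q y}{3} - \frac{5 \sqrt{\frac{y^{2}}{2} + 3}}{4}.

Differentiate the proposed F(y) back; it has to land on f(y) exactly.
Check: d/dy[- \frac{5 q y}{3} - \frac{5 \sqrt{\frac{y^{2}}{2} + 3}}{4}] = \frac{- 40 q \sqrt{y^{2} + 6} - 15 \sqrt{2} y}{24 \sqrt{y^{2} + 6}} = f(y).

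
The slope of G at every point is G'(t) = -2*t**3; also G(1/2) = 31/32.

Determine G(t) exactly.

G(t) = 1 - t**4/2

A candidate passes only if d/dt[G] lands on the given G'(t) exactly.
A general antiderivative is -t**4/2 + C.
The condition gives C = 31/32 - (-1/32) = 1.
So G(t) = 1 - t**4/2.
Check: d/dt[1 - t**4/2] = -2*t**3 = G'(t).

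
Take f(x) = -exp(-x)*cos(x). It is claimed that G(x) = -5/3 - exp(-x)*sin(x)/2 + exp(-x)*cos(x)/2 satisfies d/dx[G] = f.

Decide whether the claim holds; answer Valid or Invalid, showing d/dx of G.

Valid: G'(x) = f(x).

d/dx[G] = -exp(-x)*cos(x)
This equals f(x) exactly, so the claim holds.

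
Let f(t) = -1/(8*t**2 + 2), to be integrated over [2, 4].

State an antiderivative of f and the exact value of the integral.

Antiderivative: F(t) = -atan(2*t)/4; value = -atan(8)/4 + atan(4)/4

For F(t) to be correct the identity F'(t) - f(t) = 0 must hold.
F(t) = -atan(2*t)/4 is an antiderivative of f.
Check: d/dt[-atan(2*t)/4] = -1/(8*t**2 + 2) = f(t).
F(4) = -atan(8)/4; F(2) = -atan(4)/4.
Integral = F(4) - F(2) = -atan(8)/4 + atan(4)/4.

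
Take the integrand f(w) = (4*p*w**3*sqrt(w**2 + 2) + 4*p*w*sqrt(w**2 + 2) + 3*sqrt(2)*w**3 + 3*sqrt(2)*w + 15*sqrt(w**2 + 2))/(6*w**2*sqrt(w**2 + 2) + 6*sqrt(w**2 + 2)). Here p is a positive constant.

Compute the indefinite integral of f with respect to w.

Recover f(w) by differentiating a candidate F(w); any mismatch rules it out.
Check: d/dw[(2*p*w**2 + 3*sqrt(2)*sqrt(w**2 + 2) + 15*atan(w))/6] = (4*p*w**3*sqrt(w**2 + 2) + 4*p*w*sqrt(w**2 + 2) + 3*sqrt(2)*w**3 + 3*sqrt(2)*w + 15*sqrt(w**2 + 2))/(6*w**2*sqrt(w**2 + 2) + 6*sqrt(w**2 + 2)) = f(w).

F(w) = (2*p*w**2 + 3*sqrt(2)*sqrt(w**2 + 2) + 15*atan(w))/6 + C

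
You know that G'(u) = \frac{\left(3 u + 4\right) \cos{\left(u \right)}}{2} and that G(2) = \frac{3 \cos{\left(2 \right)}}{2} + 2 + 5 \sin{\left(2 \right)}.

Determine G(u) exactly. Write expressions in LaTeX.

G(u) = \frac{3 u \sin{\left(u \right)} + 4 \sin{\left(u \right)} + 3 \cos{\left(u \right)} + 4}{2}

Whatever form G(u) takes, its d/du must return the stated G'(u).
A general antiderivative is \frac{3 u \sin{\left(u \right)}}{2} + 2 \sin{\left(u \right)} + \frac{3 \cos{\left(u \right)}}{2} + C.
The condition gives C = \frac{3 \cos{\left(2 \right)}}{2} + 2 + 5 \sin{\left(2 \right)} - (\frac{3 \cos{\left(2 \right)}}{2} + 5 \sin{\left(2 \right)}) = 2.
So G(u) = \frac{3 u \sin{\left(u \right)} + 4 \sin{\left(u \right)} + 3 \cos{\left(u \right)} + 4}{2}.
Check: d/du[\frac{3 u \sin{\left(u \right)} + 4 \sin{\left(u \right)} + 3 \cos{\left(u \right)} + 4}{2}] = \frac{3 u \cos{\left(u \right)}}{2} + 2 \cos{\left(u \right)}, which equals G'(u).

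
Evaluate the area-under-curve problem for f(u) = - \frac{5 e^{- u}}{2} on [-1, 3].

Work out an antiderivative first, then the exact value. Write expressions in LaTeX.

Recover f(u) by differentiating a candidate F(u); any mismatch rules it out.
F(u) = \frac{5 e^{- u}}{2} is an antiderivative of f.
Check: d/du[\frac{5 e^{- u}}{2}] = - \frac{5 e^{- u}}{2} = f(u).
F(3) = \frac{5}{2 e^{3}}; F(-1) = \frac{5 e}{2}.
Integral = F(3) - F(-1) = - \frac{5 e}{2} + \frac{5}{2 e^{3}}.

Antiderivative: F(u) = \frac{5 e^{- u}}{2}; value = - \frac{5 e}{2} + \frac{5}{2 e^{3}}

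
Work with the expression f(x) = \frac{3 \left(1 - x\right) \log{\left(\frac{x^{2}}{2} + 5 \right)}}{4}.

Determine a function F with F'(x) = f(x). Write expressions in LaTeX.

An antiderivative is F(x) = \frac{3 \left(x^{2} + x \left(2 - x\right) \log{\left(\frac{x^{2}}{2} + 5 \right)} - 4 x - 10 \log{\left(x^{2} + 10 \right)} + 4 \sqrt{10} \operatorname{atan}{\left(\frac{\sqrt{10} x}{10} \right)}\right)}{8}.

Since d/dx undoes antidifferentiation here, F'(x) = f(x) is required of F(x).
Check: d/dx[\frac{3 \left(x^{2} + x \left(2 - x\right) \log{\left(\frac{x^{2}}{2} + 5 \right)} - 4 x - 10 \log{\left(x^{2} + 10 \right)} + 4 \sqrt{10} \operatorname{atan}{\left(\frac{\sqrt{10} x}{10} \right)}\right)}{8}] = - \frac{3 x \log{\left(\frac{x^{2}}{2} + 5 \right)}}{4} + \frac{3 \log{\left(\frac{x^{2}}{2} + 5 \right)}}{4}, which equals f(x).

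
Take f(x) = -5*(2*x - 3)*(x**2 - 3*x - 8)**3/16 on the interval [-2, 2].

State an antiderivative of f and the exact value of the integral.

f matches the chain-rule pattern g'(h)*h' with inner function h(x) = -x**2/2 + 3*x/2 + 4; substituting u = h(x) collapses the integral.
F(x) = -5*x**8/64 + 15*x**7/16 - 55*x**6/32 - 225*x**5/16 + 1995*x**4/64 + 225*x**3/2 - 110*x**2 - 480*x is an antiderivative of f.
Check: d/dx[-5*x**8/64 + 15*x**7/16 - 55*x**6/32 - 225*x**5/16 + 1995*x**4/64 + 225*x**3/2 - 110*x**2 - 480*x] = -5*x**7/8 + 105*x**6/16 - 165*x**5/16 - 1125*x**4/16 + 1995*x**3/16 + 675*x**2/2 - 220*x - 480, which equals f(x).
F(2) = -1845/4; F(-2) = 1275/4.
Integral = F(2) - F(-2) = -780.

Antiderivative: F(x) = -5*x**8/64 + 15*x**7/16 - 55*x**6/32 - 225*x**5/16 + 1995*x**4/64 + 225*x**3/2 - 110*x**2 - 480*x; value = -780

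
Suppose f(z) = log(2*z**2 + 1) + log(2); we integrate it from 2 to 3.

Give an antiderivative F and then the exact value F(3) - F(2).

Antiderivative: F(z) = z*log(4*z**2 + 2) - 2*z + sqrt(2)*atan(sqrt(2)*z); value = -2*log(18) - 2 - sqrt(2)*atan(2*sqrt(2)) + sqrt(2)*atan(3*sqrt(2)) + 3*log(38)

For F(z) to be correct the identity F'(z) - f(z) = 0 must hold.
F(z) = z*log(4*z**2 + 2) - 2*z + sqrt(2)*atan(sqrt(2)*z) is an antiderivative of f.
Check: d/dz[z*log(4*z**2 + 2) - 2*z + sqrt(2)*atan(sqrt(2)*z)] = log(2*z**2 + 1) + log(2) = f(z).
F(3) = -6 + sqrt(2)*atan(3*sqrt(2)) + 3*log(38); F(2) = -4 + sqrt(2)*atan(2*sqrt(2)) + 2*log(18).
Integral = F(3) - F(2) = -2*log(18) - 2 - sqrt(2)*atan(2*sqrt(2)) + sqrt(2)*atan(3*sqrt(2)) + 3*log(38).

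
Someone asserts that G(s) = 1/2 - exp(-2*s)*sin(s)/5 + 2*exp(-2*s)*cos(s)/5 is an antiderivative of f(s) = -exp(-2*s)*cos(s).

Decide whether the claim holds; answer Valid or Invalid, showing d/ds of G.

d/ds[G] = -exp(-2*s)*cos(s)
This equals f(s) exactly, so the claim holds.

Valid. The derivative of G reproduces f.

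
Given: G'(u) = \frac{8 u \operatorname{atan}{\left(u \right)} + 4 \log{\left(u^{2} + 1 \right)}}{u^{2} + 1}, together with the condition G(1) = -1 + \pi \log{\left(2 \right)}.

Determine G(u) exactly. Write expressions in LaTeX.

G'(u) has the shape v'r + vr' for v = 4 \operatorname{atan}{\left(u \right)} and r = \log{\left(u^{2} + 1 \right)} — it is the derivative of the product v*r.
A general antiderivative is 4 \log{\left(u^{2} + 1 \right)} \operatorname{atan}{\left(u \right)} + C.
The condition gives C = -1 + \pi \log{\left(2 \right)} - (\pi \log{\left(2 \right)}) = -1.
So G(u) = 4 \log{\left(u^{2} + 1 \right)} \operatorname{atan}{\left(u \right)} - 1.
Check: d/du[4 \log{\left(u^{2} + 1 \right)} \operatorname{atan}{\left(u \right)} - 1] = \frac{8 u \operatorname{atan}{\left(u \right)} + 4 \log{\left(u^{2} + 1 \right)}}{u^{2} + 1} = G'(u).

G(u) = 4 \log{\left(u^{2} + 1 \right)} \operatorname{atan}{\left(u \right)} - 1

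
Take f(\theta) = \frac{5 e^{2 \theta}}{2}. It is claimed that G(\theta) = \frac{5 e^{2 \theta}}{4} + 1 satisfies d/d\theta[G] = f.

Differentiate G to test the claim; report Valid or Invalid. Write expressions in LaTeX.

d/d\theta[G] = \frac{5 e^{2 \theta}}{2}
This equals f(\theta) exactly, so the claim holds.

Valid - differentiating G returns exactly f.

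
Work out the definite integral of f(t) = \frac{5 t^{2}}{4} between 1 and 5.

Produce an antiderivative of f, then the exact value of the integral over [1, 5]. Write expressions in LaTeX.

Recover f(t) by differentiating a candidate F(t); any mismatch rules it out.
F(t) = \frac{5 t^{3}}{12} is an antiderivative of f.
Check: d/dt[\frac{5 t^{3}}{12}] = \frac{5 t^{2}}{4} = f(t).
F(5) = \frac{625}{12}; F(1) = \frac{5}{12}.
Integral = F(5) - F(1) = \frac{155}{3}.

Antiderivative: F(t) = \frac{5 t^{3}}{12}; value = \frac{155}{3}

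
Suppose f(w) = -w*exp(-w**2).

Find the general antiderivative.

F(w) = exp(-w**2)/2 + C

f matches the chain-rule pattern g'(h)*h' with inner function h(w) = -w**2; substituting u = h(w) collapses the integral.
Check: d/dw[exp(-w**2)/2] = -w*exp(-w**2) = f(w).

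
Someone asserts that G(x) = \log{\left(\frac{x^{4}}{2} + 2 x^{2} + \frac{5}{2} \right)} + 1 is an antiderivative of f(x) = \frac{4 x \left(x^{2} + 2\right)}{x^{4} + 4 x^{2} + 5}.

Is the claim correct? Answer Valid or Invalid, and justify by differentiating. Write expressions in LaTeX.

d/dx[G] = \frac{4 x^{3} + 8 x}{x^{4} + 4 x^{2} + 5}
This equals f(x) exactly, so the claim holds.

Valid: G'(x) = f(x).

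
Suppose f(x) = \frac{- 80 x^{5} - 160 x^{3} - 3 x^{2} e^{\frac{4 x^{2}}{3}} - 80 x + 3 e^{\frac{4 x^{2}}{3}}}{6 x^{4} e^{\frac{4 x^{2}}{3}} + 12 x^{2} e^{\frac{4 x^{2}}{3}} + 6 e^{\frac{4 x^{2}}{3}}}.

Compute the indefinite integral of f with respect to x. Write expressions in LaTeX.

F(x) = \frac{x}{2 x^{2} + 2} + 5 e^{- \frac{4 x^{2}}{3}} + C

Differentiate the proposed F(x) back; it has to land on f(x) exactly.
Check: d/dx[\frac{x}{2 x^{2} + 2} + 5 e^{- \frac{4 x^{2}}{3}}] = \frac{- 80 x^{5} - 160 x^{3} - 3 x^{2} e^{\frac{4 x^{2}}{3}} - 80 x + 3 e^{\frac{4 x^{2}}{3}}}{6 x^{4} e^{\frac{4 x^{2}}{3}} + 12 x^{2} e^{\frac{4 x^{2}}{3}} + 6 e^{\frac{4 x^{2}}{3}}} = f(x).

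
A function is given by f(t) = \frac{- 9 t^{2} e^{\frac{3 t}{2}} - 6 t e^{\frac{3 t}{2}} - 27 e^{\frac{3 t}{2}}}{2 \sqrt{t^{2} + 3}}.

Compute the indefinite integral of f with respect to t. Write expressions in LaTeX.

f has the shape u'v + uv' for u = - 3 \sqrt{t^{2} + 3} and v = e^{\frac{3 t}{2}} — it is the derivative of the product u*v.
Check: d/dt[- 3 \sqrt{t^{2} + 3} e^{\frac{3 t}{2}}] = \frac{- 9 t^{2} e^{\frac{3 t}{2}} - 6 t e^{\frac{3 t}{2}} - 27 e^{\frac{3 t}{2}}}{2 \sqrt{t^{2} + 3}} = f(t).

F(t) = - 3 \sqrt{t^{2} + 3} e^{\frac{3 t}{2}} + C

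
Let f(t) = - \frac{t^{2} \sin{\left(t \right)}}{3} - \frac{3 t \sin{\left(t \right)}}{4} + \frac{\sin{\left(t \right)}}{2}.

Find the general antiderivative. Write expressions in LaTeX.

F(t) = \frac{t^{2} \cos{\left(t \right)}}{3} - \frac{2 t \sin{\left(t \right)}}{3} + \frac{3 t \cos{\left(t \right)}}{4} - \frac{3 \sin{\left(t \right)}}{4} - \frac{7 \cos{\left(t \right)}}{6} + C

Integrate term by term and add the pieces.
Check: d/dt[\frac{t^{2} \cos{\left(t \right)}}{3} - \frac{2 t \sin{\left(t \right)}}{3} + \frac{3 t \cos{\left(t \right)}}{4} - \frac{3 \sin{\left(t \right)}}{4} - \frac{7 \cos{\left(t \right)}}{6}] = - \frac{t^{2} \sin{\left(t \right)}}{3} - \frac{3 t \sin{\left(t \right)}}{4} + \frac{\sin{\left(t \right)}}{2} = f(t).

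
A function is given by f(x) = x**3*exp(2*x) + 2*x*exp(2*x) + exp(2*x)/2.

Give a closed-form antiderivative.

f has the shape u'v + uv' for u = x**3/2 - 3*x**2/4 + 7*x/4 - 5/8 and v = exp(2*x) — it is the derivative of the product u*v.
Check: d/dx[(4*x**3 - 6*x**2 + 14*x - 5)*exp(2*x)/8] = x**3*exp(2*x) + 2*x*exp(2*x) + exp(2*x)/2 = f(x).

An antiderivative is F(x) = (4*x**3 - 6*x**2 + 14*x - 5)*exp(2*x)/8.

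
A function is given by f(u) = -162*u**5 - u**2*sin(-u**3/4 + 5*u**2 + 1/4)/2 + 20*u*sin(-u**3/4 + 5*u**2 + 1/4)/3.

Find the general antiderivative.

Integrate term by term and add the pieces.
Check: d/du[-27*u**6 - 2*cos(-u**3/4 + 5*u**2 + 1/4)/3] = -162*u**5 - u**2*sin(-u**3/4 + 5*u**2 + 1/4)/2 + 20*u*sin(-u**3/4 + 5*u**2 + 1/4)/3 = f(u).

F(u) = -27*u**6 - 2*cos(-u**3/4 + 5*u**2 + 1/4)/3 + C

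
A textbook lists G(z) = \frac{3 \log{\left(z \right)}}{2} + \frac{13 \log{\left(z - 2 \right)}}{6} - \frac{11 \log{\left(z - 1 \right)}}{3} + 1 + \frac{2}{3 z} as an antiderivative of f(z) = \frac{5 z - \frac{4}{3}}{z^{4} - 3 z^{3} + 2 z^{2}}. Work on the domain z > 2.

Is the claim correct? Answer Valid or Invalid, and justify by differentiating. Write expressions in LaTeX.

d/dz[G] = \frac{15 z - 4}{3 z^{4} - 9 z^{3} + 6 z^{2}}
This equals f(z) exactly, so the claim holds.

Valid - the claim checks out under differentiation.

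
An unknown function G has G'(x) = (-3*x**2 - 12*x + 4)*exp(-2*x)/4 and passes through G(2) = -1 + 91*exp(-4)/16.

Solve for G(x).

G(x) = (6*x**2 + 30*x - 16*exp(2*x) + 7)*exp(-2*x)/16

Recognize the product-rule pattern: G'(x) = u'v + uv' with u = 3*x**2/8 + 15*x/8 + 7/16, v = exp(-2*x), so integration by parts undoes it.
A general antiderivative is (6*x**2 + 30*x + 7)*exp(-2*x)/16 + C.
The condition gives C = -1 + 91*exp(-4)/16 - (91*exp(-4)/16) = -1.
So G(x) = (6*x**2 + 30*x - 16*exp(2*x) + 7)*exp(-2*x)/16.
Check: d/dx[(6*x**2 + 30*x - 16*exp(2*x) + 7)*exp(-2*x)/16] = (-3*x**2 - 12*x + 4)*exp(-2*x)/4 = G'(x).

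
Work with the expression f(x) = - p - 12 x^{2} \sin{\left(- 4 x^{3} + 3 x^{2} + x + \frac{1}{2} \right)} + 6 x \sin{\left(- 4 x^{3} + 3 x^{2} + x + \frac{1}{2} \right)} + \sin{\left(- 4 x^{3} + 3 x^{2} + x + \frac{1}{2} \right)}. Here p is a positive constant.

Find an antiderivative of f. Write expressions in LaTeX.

Integrate term by term and add the pieces.
Check: d/dx[- p x - \cos{\left(- 4 x^{3} + 3 x^{2} + x + \frac{1}{2} \right)}] = - p - 12 x^{2} \sin{\left(- 4 x^{3} + 3 x^{2} + x + \frac{1}{2} \right)} + 6 x \sin{\left(- 4 x^{3} + 3 x^{2} + x + \frac{1}{2} \right)} + \sin{\left(- 4 x^{3} + 3 x^{2} + x + \frac{1}{2} \right)} = f(x).

An antiderivative is F(x) = - p x - \cos{\left(- 4 x^{3} + 3 x^{2} + x + \frac{1}{2} \right)}.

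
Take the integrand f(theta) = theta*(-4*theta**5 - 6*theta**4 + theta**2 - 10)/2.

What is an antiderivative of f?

An antiderivative is F(theta) = -theta**2*(16*theta**5 + 28*theta**4 - 7*theta**2 + 140)/56.

A candidate is checked by its d/dtheta: the result must match f(theta).
Check: d/dtheta[-theta**2*(16*theta**5 + 28*theta**4 - 7*theta**2 + 140)/56] = -2*theta**6 - 3*theta**5 + theta**3/2 - 5*theta, which equals f(theta).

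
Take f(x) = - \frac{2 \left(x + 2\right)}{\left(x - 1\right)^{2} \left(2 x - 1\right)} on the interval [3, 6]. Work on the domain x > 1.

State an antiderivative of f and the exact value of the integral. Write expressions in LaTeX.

The denominator factors as \left(x - 1\right)^{2} \left(2 x - 1\right); partial fractions split f into directly integrable pieces: - \frac{20}{2 x - 1} + \frac{10}{x - 1} - \frac{6}{\left(x - 1\right)^{2}}.
F(x) = \frac{10 x \log{\left(x - 1 \right)} - 10 x \log{\left(x - \frac{1}{2} \right)} - 10 \log{\left(x - 1 \right)} + 10 \log{\left(x - \frac{1}{2} \right)} + 6}{x - 1} is an antiderivative of f.
Check: d/dx[\frac{10 x \log{\left(x - 1 \right)} - 10 x \log{\left(x - \frac{1}{2} \right)} - 10 \log{\left(x - 1 \right)} + 10 \log{\left(x - \frac{1}{2} \right)} + 6}{x - 1}] = \frac{- 2 x - 4}{2 x^{3} - 5 x^{2} + 4 x - 1}, which equals f(x).
F(6) = - 10 \log{\left(\frac{11}{2} \right)} + \frac{6}{5} + 10 \log{\left(5 \right)}; F(3) = - 10 \log{\left(\frac{5}{2} \right)} + 3 + 10 \log{\left(2 \right)}.
Integral = F(6) - F(3) = - 10 \log{\left(\frac{11}{2} \right)} - 10 \log{\left(2 \right)} - \frac{9}{5} + 10 \log{\left(\frac{5}{2} \right)} + 10 \log{\left(5 \right)}.

Antiderivative: F(x) = \frac{10 x \log{\left(x - 1 \right)} - 10 x \log{\left(x - \frac{1}{2} \right)} - 10 \log{\left(x - 1 \right)} + 10 \log{\left(x - \frac{1}{2} \right)} + 6}{x - 1}; value = - 10 \log{\left(\frac{11}{2} \right)} - 10 \log{\left(2 \right)} - \frac{9}{5} + 10 \log{\left(\frac{5}{2} \right)} + 10 \log{\left(5 \right)}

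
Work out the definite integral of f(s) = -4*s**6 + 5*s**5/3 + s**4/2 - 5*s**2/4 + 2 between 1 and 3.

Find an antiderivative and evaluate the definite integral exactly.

The integrand splits into summands that can be handled one at a time.
F(s) = -4*s**7/7 + 5*s**6/18 + s**5/10 - 5*s**3/12 + 2*s is an antiderivative of f.
Check: d/ds[-4*s**7/7 + 5*s**6/18 + s**5/10 - 5*s**3/12 + 2*s] = -4*s**6 + 5*s**5/3 + s**4/2 - 5*s**2/4 + 2 = f(s).
F(3) = -143943/140; F(1) = 1751/1260.
Integral = F(3) - F(1) = -648619/630.

Antiderivative: F(s) = -4*s**7/7 + 5*s**6/18 + s**5/10 - 5*s**3/12 + 2*s; value = -648619/630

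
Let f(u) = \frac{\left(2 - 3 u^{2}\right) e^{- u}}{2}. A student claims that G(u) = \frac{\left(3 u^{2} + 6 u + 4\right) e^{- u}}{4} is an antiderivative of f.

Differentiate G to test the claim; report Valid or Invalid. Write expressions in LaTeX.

d/du[G] = \frac{\left(2 - 3 u^{2}\right) e^{- u}}{4}
d/du[G] - f(u) = \frac{\left(3 u^{2} - 2\right) e^{- u}}{4} != 0.

Invalid: d/du[G] - f = \frac{\left(3 u^{2} - 2\right) e^{- u}}{4}, which is not 0.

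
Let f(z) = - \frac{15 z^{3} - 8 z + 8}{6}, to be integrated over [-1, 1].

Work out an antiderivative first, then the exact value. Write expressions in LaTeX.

Antiderivative: F(z) = - \frac{5 z^{4}}{8} + \frac{2 z^{2}}{3} - \frac{4 z}{3}; value = - \frac{8}{3}

Whatever form F(z) takes, F'(z) = f(z) is non-negotiable.
F(z) = - \frac{5 z^{4}}{8} + \frac{2 z^{2}}{3} - \frac{4 z}{3} is an antiderivative of f.
Check: d/dz[- \frac{5 z^{4}}{8} + \frac{2 z^{2}}{3} - \frac{4 z}{3}] = - \frac{5 z^{3}}{2} + \frac{4 z}{3} - \frac{4}{3}, which equals f(z).
F(1) = - \frac{31}{24}; F(-1) = \frac{11}{8}.
Integral = F(1) - F(-1) = - \frac{8}{3}.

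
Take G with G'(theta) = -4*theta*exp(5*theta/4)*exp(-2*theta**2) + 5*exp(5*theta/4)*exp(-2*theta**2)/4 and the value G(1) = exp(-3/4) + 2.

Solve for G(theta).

G(theta) = exp(5*theta/4)*exp(-2*theta**2) + 2

The substitution u = -2*theta**2 + 5*theta/4 works: G'(theta) is exactly (dG/du)*(du/dtheta) for that inner function.
A general antiderivative is exp(-2*theta**2 + 5*theta/4) + C.
The condition gives C = exp(-3/4) + 2 - (exp(-3/4)) = 2.
So G(theta) = exp(5*theta/4)*exp(-2*theta**2) + 2.
Check: d/dtheta[exp(5*theta/4)*exp(-2*theta**2) + 2] = (-16*theta*exp(5*theta/4) + 5*exp(5*theta/4))*exp(-2*theta**2)/4, which equals G'(theta).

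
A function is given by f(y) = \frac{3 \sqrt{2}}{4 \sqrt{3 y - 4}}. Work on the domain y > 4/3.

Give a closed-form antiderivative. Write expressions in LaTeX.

An antiderivative is F(y) = \frac{\sqrt{2} \sqrt{3 y - 4}}{2}.

For F(y) to be correct the identity F'(y) - f(y) = 0 must hold.
Check: d/dy[\frac{\sqrt{2} \sqrt{3 y - 4}}{2}] = \frac{3 \sqrt{2}}{4 \sqrt{3 y - 4}} = f(y).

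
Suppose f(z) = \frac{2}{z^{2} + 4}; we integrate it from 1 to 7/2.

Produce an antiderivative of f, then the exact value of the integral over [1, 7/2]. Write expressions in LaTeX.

Antiderivative: F(z) = \operatorname{atan}{\left(\frac{z}{2} \right)}; value = - \operatorname{atan}{\left(\frac{1}{2} \right)} + \operatorname{atan}{\left(\frac{7}{4} \right)}

Differentiate the proposed F(z) back; it has to land on f(z) exactly.
F(z) = \operatorname{atan}{\left(\frac{z}{2} \right)} is an antiderivative of f.
Check: d/dz[\operatorname{atan}{\left(\frac{z}{2} \right)}] = \frac{2}{z^{2} + 4} = f(z).
F(7/2) = \operatorname{atan}{\left(\frac{7}{4} \right)}; F(1) = \operatorname{atan}{\left(\frac{1}{2} \right)}.
Integral = F(7/2) - F(1) = - \operatorname{atan}{\left(\frac{1}{2} \right)} + \operatorname{atan}{\left(\frac{7}{4} \right)}.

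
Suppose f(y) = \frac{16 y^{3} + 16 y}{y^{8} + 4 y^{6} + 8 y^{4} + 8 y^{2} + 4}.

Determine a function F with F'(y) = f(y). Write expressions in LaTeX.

The substitution u = y^{4} + 2 y^{2} + 2 works: f is exactly (dF/du)*(du/dy) for that inner function.
Check: d/dy[- \frac{4}{y^{4} + 2 y^{2} + 2}] = \frac{16 y^{3} + 16 y}{y^{8} + 4 y^{6} + 8 y^{4} + 8 y^{2} + 4} = f(y).

An antiderivative is F(y) = - \frac{4}{y^{4} + 2 y^{2} + 2}.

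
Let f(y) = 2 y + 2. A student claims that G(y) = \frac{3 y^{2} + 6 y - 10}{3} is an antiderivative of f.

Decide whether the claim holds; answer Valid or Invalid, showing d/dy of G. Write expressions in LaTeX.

Valid: G'(y) = f(y).

d/dy[G] = 2 y + 2
This equals f(y) exactly, so the claim holds.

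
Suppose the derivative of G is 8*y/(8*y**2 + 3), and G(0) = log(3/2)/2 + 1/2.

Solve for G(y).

The substitution u = 4*y**2 + 3/2 works: G'(y) is exactly (dG/du)*(du/dy) for that inner function.
A general antiderivative is log(4*y**2 + 3/2)/2 + C.
The condition gives C = log(3/2)/2 + 1/2 - (log(3/2)/2) = 1/2.
So G(y) = log(4*y**2 + 3/2)/2 + 1/2.
Check: d/dy[log(4*y**2 + 3/2)/2 + 1/2] = 8*y/(8*y**2 + 3) = G'(y).

G(y) = log(4*y**2 + 3/2)/2 + 1/2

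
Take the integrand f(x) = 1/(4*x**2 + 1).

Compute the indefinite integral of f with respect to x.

Differentiate the proposed F(x) back; it has to land on f(x) exactly.
Check: d/dx[atan(2*x)/2] = 1/(4*x**2 + 1) = f(x).

F(x) = atan(2*x)/2 + C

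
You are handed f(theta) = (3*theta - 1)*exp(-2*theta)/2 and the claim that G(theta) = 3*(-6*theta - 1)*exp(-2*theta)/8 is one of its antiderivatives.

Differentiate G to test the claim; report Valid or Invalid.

d/dtheta[G] = (9*theta - 3)*exp(-2*theta)/2
d/dtheta[G] - f(theta) = (3*theta - 1)*exp(-2*theta) != 0.

Invalid: d/dtheta[G] - f = (3*theta - 1)*exp(-2*theta), which is not 0.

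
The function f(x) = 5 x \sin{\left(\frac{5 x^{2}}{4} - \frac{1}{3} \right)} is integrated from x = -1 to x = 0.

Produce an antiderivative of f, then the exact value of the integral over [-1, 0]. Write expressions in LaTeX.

Antiderivative: F(x) = - 2 \cos{\left(\frac{5 x^{2}}{4} - \frac{1}{3} \right)}; value = - 2 \cos{\left(\frac{1}{3} \right)} + 2 \cos{\left(\frac{11}{12} \right)}

The substitution u = \frac{5 x^{2}}{4} - \frac{1}{3} works: f is exactly (dF/du)*(du/dx) for that inner function.
F(x) = - 2 \cos{\left(\frac{5 x^{2}}{4} - \frac{1}{3} \right)} is an antiderivative of f.
Check: d/dx[- 2 \cos{\left(\frac{5 x^{2}}{4} - \frac{1}{3} \right)}] = 5 x \sin{\left(\frac{5 x^{2}}{4} - \frac{1}{3} \right)} = f(x).
F(0) = - 2 \cos{\left(\frac{1}{3} \right)}; F(-1) = - 2 \cos{\left(\frac{11}{12} \right)}.
Integral = F(0) - F(-1) = - 2 \cos{\left(\frac{1}{3} \right)} + 2 \cos{\left(\frac{11}{12} \right)}.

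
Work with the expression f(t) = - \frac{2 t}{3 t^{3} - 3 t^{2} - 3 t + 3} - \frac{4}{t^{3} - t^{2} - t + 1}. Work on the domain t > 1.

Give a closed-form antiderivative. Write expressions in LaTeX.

An antiderivative is F(t) = \frac{5 \left(t - 1\right) \log{\left(t - 1 \right)} - 5 \left(t - 1\right) \log{\left(t + 1 \right)} + 14}{6 \left(t - 1\right)}.

Factor the denominator (3 \left(t - 1\right)^{2} \left(t + 1\right)) and decompose: f = - \frac{5}{6 \left(t + 1\right)} + \frac{5}{6 \left(t - 1\right)} - \frac{7}{3 \left(t - 1\right)^{2}}; each piece integrates to a log, atan, or power term.
Check: d/dt[\frac{5 \left(t - 1\right) \log{\left(t - 1 \right)} - 5 \left(t - 1\right) \log{\left(t + 1 \right)} + 14}{6 \left(t - 1\right)}] = \frac{- 2 t - 12}{3 t^{3} - 3 t^{2} - 3 t + 3}, which equals f(t).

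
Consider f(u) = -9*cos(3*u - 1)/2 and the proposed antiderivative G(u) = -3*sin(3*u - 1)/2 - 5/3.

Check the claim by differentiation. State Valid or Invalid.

Valid - the claim checks out under differentiation.

d/du[G] = -9*cos(3*u - 1)/2
This equals f(u) exactly, so the claim holds.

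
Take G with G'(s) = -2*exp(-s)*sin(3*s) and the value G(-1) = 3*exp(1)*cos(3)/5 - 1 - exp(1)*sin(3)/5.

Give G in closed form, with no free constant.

Since d/ds undoes antidifferentiation here, G(s) must give back the stated G'(s).
A general antiderivative is exp(-s)*sin(3*s)/5 + 3*exp(-s)*cos(3*s)/5 + C.
The condition gives C = 3*exp(1)*cos(3)/5 - 1 - exp(1)*sin(3)/5 - (3*exp(1)*cos(3)/5 - exp(1)*sin(3)/5) = -1.
So G(s) = (-5*exp(s) + sin(3*s) + 3*cos(3*s))*exp(-s)/5.
Check: d/ds[(-5*exp(s) + sin(3*s) + 3*cos(3*s))*exp(-s)/5] = -2*exp(-s)*sin(3*s) = G'(s).

G(s) = (-5*exp(s) + sin(3*s) + 3*cos(3*s))*exp(-s)/5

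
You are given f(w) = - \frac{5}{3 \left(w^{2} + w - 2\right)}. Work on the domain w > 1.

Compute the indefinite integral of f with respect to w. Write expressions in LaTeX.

Factor the denominator (3 \left(w - 1\right) \left(w + 2\right)) and decompose: f = \frac{5}{9 \left(w + 2\right)} - \frac{5}{9 \left(w - 1\right)}; each piece integrates to a log, atan, or power term.
Check: d/dw[\frac{5 \left(- \log{\left(w - 1 \right)} + \log{\left(w + 2 \right)}\right)}{9}] = - \frac{5}{3 w^{2} + 3 w - 6}, which equals f(w).

F(w) = \frac{5 \left(- \log{\left(w - 1 \right)} + \log{\left(w + 2 \right)}\right)}{9} + C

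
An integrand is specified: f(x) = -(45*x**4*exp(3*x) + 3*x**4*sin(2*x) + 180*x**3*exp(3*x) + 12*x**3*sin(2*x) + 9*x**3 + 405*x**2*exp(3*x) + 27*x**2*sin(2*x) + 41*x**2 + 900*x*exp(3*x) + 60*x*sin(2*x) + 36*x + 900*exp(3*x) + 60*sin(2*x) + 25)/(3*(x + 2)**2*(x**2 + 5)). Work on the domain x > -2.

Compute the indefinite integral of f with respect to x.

Whatever form F(x) takes, F'(x) = f(x) is non-negotiable.
Check: d/dx[(-30*x*exp(3*x) - 9*x*log(x**2 + 5) + 3*x*cos(2*x) + 9*x*log(2) - 60*exp(3*x) - 18*log(x**2 + 5) + 6*cos(2*x) + 10 + 18*log(2))/(6*x + 12)] = (-45*x**4*exp(3*x) - 3*x**4*sin(2*x) - 180*x**3*exp(3*x) - 12*x**3*sin(2*x) - 9*x**3 - 405*x**2*exp(3*x) - 27*x**2*sin(2*x) - 41*x**2 - 900*x*exp(3*x) - 60*x*sin(2*x) - 36*x - 900*exp(3*x) - 60*sin(2*x) - 25)/(3*x**4 + 12*x**3 + 27*x**2 + 60*x + 60), which equals f(x).

F(x) = (-30*x*exp(3*x) - 9*x*log(x**2 + 5) + 3*x*cos(2*x) + 9*x*log(2) - 60*exp(3*x) - 18*log(x**2 + 5) + 6*cos(2*x) + 10 + 18*log(2))/(6*x + 12) + C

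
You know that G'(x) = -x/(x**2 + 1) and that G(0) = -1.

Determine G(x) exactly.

G'(x) matches the chain-rule pattern g'(h)*h' with inner function h(x) = x**2 + 1; substituting u = h(x) collapses the integral.
A general antiderivative is -log(x**2 + 1)/2 + C.
The condition gives C = -1 - (0) = -1.
So G(x) = -log(x**2 + 1)/2 - 1.
Check: d/dx[-log(x**2 + 1)/2 - 1] = -x/(x**2 + 1) = G'(x).

G(x) = -log(x**2 + 1)/2 - 1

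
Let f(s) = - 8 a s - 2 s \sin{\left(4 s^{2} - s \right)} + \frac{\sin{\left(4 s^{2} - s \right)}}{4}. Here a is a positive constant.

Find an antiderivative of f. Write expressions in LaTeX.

An antiderivative is F(s) = - 4 a s^{2} + \frac{\cos{\left(4 s^{2} - s \right)}}{4}.

Integrate term by term and add the pieces.
Check: d/ds[- 4 a s^{2} + \frac{\cos{\left(4 s^{2} - s \right)}}{4}] = - 8 a s - 2 s \sin{\left(4 s^{2} - s \right)} + \frac{\sin{\left(4 s^{2} - s \right)}}{4} = f(s).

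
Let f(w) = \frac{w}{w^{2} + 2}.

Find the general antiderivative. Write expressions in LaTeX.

f matches the chain-rule pattern g'(h)*h' with inner function h(w) = w^{2} + 2; substituting u = h(w) collapses the integral.
Check: d/dw[\frac{\log{\left(w^{2} + 2 \right)}}{2}] = \frac{w}{w^{2} + 2} = f(w).

F(w) = \frac{\log{\left(w^{2} + 2 \right)}}{2} + C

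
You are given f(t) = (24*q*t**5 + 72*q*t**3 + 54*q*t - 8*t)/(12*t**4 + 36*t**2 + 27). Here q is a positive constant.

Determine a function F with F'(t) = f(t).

An antiderivative is F(t) = (3*q*t**2*(2*t**2 + 3) + 2)/(3*(2*t**2 + 3)).

Whatever form F(t) takes, F'(t) = f(t) is non-negotiable.
Check: d/dt[(3*q*t**2*(2*t**2 + 3) + 2)/(3*(2*t**2 + 3))] = (24*q*t**5 + 72*q*t**3 + 54*q*t - 8*t)/(12*t**4 + 36*t**2 + 27) = f(t).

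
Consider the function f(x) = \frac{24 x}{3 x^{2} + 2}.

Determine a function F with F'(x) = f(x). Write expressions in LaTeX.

f matches the chain-rule pattern g'(h)*h' with inner function h(x) = \frac{3 x^{2}}{2} + 1; substituting u = h(x) collapses the integral.
Check: d/dx[4 \log{\left(\frac{3 x^{2}}{2} + 1 \right)}] = \frac{24 x}{3 x^{2} + 2} = f(x).

An antiderivative is F(x) = 4 \log{\left(\frac{3 x^{2}}{2} + 1 \right)}.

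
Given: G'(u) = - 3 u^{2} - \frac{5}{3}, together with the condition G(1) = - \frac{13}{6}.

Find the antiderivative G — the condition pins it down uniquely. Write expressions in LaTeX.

G(u) = - u^{3} - \frac{5 u}{3} + \frac{1}{2}

Whatever form G(u) takes, its d/du must return the stated G'(u).
A general antiderivative is - u^{3} - \frac{5 u}{3} + C.
The condition gives C = - \frac{13}{6} - (- \frac{8}{3}) = \frac{1}{2}.
So G(u) = - u^{3} - \frac{5 u}{3} + \frac{1}{2}.
Check: d/du[- u^{3} - \frac{5 u}{3} + \frac{1}{2}] = - 3 u^{2} - \frac{5}{3} = G'(u).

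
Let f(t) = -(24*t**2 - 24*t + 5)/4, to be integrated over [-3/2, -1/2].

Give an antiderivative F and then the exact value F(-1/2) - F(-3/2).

A first test for any F(t): its t-derivative must equal f(t) identically.
F(t) = -2*t**3 + 3*t**2 - 5*t/4 is an antiderivative of f.
Check: d/dt[-2*t**3 + 3*t**2 - 5*t/4] = -6*t**2 + 6*t - 5/4, which equals f(t).
F(-1/2) = 13/8; F(-3/2) = 123/8.
Integral = F(-1/2) - F(-3/2) = -55/4.

Antiderivative: F(t) = -2*t**3 + 3*t**2 - 5*t/4; value = -55/4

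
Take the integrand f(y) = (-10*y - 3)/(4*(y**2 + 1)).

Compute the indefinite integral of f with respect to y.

Any candidate F(y) must reproduce f(y) exactly when differentiated.
Check: d/dy[-5*log(y**2 + 1)/4 - 3*atan(y)/4] = (-10*y - 3)/(4*y**2 + 4), which equals f(y).

F(y) = -5*log(y**2 + 1)/4 - 3*atan(y)/4 + C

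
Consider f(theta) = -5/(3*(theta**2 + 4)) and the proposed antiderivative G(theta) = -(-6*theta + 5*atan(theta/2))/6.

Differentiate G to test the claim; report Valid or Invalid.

d/dtheta[G] = (3*theta**2 + 7)/(3*theta**2 + 12)
d/dtheta[G] - f(theta) = 1 != 0.

Invalid: d/dtheta[G] - f = 1, which is not 0.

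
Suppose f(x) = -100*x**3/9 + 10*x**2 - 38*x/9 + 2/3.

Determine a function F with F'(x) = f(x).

The substitution u = 5*x**2/3 - x + 1/3 works: f is exactly (dF/du)*(du/dx) for that inner function.
Check: d/dx[-25*x**4/9 + 10*x**3/3 - 19*x**2/9 + 2*x/3] = -100*x**3/9 + 10*x**2 - 38*x/9 + 2/3 = f(x).

An antiderivative is F(x) = -25*x**4/9 + 10*x**3/3 - 19*x**2/9 + 2*x/3.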